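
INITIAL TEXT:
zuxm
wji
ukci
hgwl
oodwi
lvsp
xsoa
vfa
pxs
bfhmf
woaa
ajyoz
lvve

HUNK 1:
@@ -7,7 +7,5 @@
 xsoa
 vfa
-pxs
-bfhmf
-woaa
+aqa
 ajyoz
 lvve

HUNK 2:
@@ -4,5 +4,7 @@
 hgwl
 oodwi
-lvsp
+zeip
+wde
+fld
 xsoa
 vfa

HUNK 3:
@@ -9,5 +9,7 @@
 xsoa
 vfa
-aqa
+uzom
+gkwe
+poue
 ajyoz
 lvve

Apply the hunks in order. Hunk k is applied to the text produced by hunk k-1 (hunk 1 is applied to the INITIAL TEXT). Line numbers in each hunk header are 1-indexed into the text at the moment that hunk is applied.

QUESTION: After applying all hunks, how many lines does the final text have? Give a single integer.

Answer: 15

Derivation:
Hunk 1: at line 7 remove [pxs,bfhmf,woaa] add [aqa] -> 11 lines: zuxm wji ukci hgwl oodwi lvsp xsoa vfa aqa ajyoz lvve
Hunk 2: at line 4 remove [lvsp] add [zeip,wde,fld] -> 13 lines: zuxm wji ukci hgwl oodwi zeip wde fld xsoa vfa aqa ajyoz lvve
Hunk 3: at line 9 remove [aqa] add [uzom,gkwe,poue] -> 15 lines: zuxm wji ukci hgwl oodwi zeip wde fld xsoa vfa uzom gkwe poue ajyoz lvve
Final line count: 15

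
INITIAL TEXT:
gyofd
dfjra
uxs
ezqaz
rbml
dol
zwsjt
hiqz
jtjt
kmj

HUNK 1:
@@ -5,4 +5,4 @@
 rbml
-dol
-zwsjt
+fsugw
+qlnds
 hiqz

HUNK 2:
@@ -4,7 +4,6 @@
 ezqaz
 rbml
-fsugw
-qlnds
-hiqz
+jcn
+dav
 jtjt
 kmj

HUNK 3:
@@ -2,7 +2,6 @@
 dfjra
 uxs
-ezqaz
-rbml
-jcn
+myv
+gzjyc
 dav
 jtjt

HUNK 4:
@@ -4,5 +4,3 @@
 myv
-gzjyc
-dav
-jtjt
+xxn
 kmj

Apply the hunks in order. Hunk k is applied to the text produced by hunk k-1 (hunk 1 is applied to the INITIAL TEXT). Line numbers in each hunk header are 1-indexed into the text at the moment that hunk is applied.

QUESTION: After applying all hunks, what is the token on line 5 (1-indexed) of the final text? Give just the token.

Hunk 1: at line 5 remove [dol,zwsjt] add [fsugw,qlnds] -> 10 lines: gyofd dfjra uxs ezqaz rbml fsugw qlnds hiqz jtjt kmj
Hunk 2: at line 4 remove [fsugw,qlnds,hiqz] add [jcn,dav] -> 9 lines: gyofd dfjra uxs ezqaz rbml jcn dav jtjt kmj
Hunk 3: at line 2 remove [ezqaz,rbml,jcn] add [myv,gzjyc] -> 8 lines: gyofd dfjra uxs myv gzjyc dav jtjt kmj
Hunk 4: at line 4 remove [gzjyc,dav,jtjt] add [xxn] -> 6 lines: gyofd dfjra uxs myv xxn kmj
Final line 5: xxn

Answer: xxn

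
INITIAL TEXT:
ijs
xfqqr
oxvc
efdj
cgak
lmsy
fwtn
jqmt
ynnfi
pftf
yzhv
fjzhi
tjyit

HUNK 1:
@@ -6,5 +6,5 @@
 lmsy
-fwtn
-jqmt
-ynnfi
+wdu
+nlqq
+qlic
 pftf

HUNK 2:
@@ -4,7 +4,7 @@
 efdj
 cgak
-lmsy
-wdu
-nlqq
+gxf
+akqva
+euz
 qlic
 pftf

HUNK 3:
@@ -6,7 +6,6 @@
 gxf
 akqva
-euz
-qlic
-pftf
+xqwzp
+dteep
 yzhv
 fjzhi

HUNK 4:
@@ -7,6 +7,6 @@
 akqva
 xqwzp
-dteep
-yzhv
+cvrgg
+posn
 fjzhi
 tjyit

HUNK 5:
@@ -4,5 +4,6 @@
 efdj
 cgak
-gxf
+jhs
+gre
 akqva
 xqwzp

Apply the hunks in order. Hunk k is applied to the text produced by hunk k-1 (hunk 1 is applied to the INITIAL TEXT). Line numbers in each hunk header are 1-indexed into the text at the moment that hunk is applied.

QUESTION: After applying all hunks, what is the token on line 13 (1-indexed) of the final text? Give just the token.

Answer: tjyit

Derivation:
Hunk 1: at line 6 remove [fwtn,jqmt,ynnfi] add [wdu,nlqq,qlic] -> 13 lines: ijs xfqqr oxvc efdj cgak lmsy wdu nlqq qlic pftf yzhv fjzhi tjyit
Hunk 2: at line 4 remove [lmsy,wdu,nlqq] add [gxf,akqva,euz] -> 13 lines: ijs xfqqr oxvc efdj cgak gxf akqva euz qlic pftf yzhv fjzhi tjyit
Hunk 3: at line 6 remove [euz,qlic,pftf] add [xqwzp,dteep] -> 12 lines: ijs xfqqr oxvc efdj cgak gxf akqva xqwzp dteep yzhv fjzhi tjyit
Hunk 4: at line 7 remove [dteep,yzhv] add [cvrgg,posn] -> 12 lines: ijs xfqqr oxvc efdj cgak gxf akqva xqwzp cvrgg posn fjzhi tjyit
Hunk 5: at line 4 remove [gxf] add [jhs,gre] -> 13 lines: ijs xfqqr oxvc efdj cgak jhs gre akqva xqwzp cvrgg posn fjzhi tjyit
Final line 13: tjyit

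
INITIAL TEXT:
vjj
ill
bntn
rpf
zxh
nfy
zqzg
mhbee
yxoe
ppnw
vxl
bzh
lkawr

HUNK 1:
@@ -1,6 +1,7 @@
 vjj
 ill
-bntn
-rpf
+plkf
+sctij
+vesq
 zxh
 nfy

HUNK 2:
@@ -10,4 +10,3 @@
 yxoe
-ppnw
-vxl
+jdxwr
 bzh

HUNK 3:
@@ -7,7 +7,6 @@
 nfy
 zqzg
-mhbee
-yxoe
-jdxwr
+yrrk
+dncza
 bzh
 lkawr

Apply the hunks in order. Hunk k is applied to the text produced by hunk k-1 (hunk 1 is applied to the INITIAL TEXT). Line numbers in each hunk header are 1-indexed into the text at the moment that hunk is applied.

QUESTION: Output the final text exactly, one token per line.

Answer: vjj
ill
plkf
sctij
vesq
zxh
nfy
zqzg
yrrk
dncza
bzh
lkawr

Derivation:
Hunk 1: at line 1 remove [bntn,rpf] add [plkf,sctij,vesq] -> 14 lines: vjj ill plkf sctij vesq zxh nfy zqzg mhbee yxoe ppnw vxl bzh lkawr
Hunk 2: at line 10 remove [ppnw,vxl] add [jdxwr] -> 13 lines: vjj ill plkf sctij vesq zxh nfy zqzg mhbee yxoe jdxwr bzh lkawr
Hunk 3: at line 7 remove [mhbee,yxoe,jdxwr] add [yrrk,dncza] -> 12 lines: vjj ill plkf sctij vesq zxh nfy zqzg yrrk dncza bzh lkawr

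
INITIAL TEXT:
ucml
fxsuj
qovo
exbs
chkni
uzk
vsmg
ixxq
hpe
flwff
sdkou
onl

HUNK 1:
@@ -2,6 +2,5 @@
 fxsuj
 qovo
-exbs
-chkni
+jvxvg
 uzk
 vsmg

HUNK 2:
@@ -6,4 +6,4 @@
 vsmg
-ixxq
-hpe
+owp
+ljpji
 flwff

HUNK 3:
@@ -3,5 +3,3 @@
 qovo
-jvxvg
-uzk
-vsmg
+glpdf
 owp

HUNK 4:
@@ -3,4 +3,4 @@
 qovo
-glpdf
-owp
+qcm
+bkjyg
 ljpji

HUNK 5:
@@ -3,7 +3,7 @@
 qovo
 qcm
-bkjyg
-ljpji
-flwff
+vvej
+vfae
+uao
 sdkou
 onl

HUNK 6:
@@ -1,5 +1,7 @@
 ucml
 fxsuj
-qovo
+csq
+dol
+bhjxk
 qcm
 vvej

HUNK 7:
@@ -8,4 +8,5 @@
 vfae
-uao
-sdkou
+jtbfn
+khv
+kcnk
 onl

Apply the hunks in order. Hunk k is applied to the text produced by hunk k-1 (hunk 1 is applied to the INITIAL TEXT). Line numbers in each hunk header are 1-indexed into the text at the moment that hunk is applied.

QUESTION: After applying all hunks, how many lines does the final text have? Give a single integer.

Answer: 12

Derivation:
Hunk 1: at line 2 remove [exbs,chkni] add [jvxvg] -> 11 lines: ucml fxsuj qovo jvxvg uzk vsmg ixxq hpe flwff sdkou onl
Hunk 2: at line 6 remove [ixxq,hpe] add [owp,ljpji] -> 11 lines: ucml fxsuj qovo jvxvg uzk vsmg owp ljpji flwff sdkou onl
Hunk 3: at line 3 remove [jvxvg,uzk,vsmg] add [glpdf] -> 9 lines: ucml fxsuj qovo glpdf owp ljpji flwff sdkou onl
Hunk 4: at line 3 remove [glpdf,owp] add [qcm,bkjyg] -> 9 lines: ucml fxsuj qovo qcm bkjyg ljpji flwff sdkou onl
Hunk 5: at line 3 remove [bkjyg,ljpji,flwff] add [vvej,vfae,uao] -> 9 lines: ucml fxsuj qovo qcm vvej vfae uao sdkou onl
Hunk 6: at line 1 remove [qovo] add [csq,dol,bhjxk] -> 11 lines: ucml fxsuj csq dol bhjxk qcm vvej vfae uao sdkou onl
Hunk 7: at line 8 remove [uao,sdkou] add [jtbfn,khv,kcnk] -> 12 lines: ucml fxsuj csq dol bhjxk qcm vvej vfae jtbfn khv kcnk onl
Final line count: 12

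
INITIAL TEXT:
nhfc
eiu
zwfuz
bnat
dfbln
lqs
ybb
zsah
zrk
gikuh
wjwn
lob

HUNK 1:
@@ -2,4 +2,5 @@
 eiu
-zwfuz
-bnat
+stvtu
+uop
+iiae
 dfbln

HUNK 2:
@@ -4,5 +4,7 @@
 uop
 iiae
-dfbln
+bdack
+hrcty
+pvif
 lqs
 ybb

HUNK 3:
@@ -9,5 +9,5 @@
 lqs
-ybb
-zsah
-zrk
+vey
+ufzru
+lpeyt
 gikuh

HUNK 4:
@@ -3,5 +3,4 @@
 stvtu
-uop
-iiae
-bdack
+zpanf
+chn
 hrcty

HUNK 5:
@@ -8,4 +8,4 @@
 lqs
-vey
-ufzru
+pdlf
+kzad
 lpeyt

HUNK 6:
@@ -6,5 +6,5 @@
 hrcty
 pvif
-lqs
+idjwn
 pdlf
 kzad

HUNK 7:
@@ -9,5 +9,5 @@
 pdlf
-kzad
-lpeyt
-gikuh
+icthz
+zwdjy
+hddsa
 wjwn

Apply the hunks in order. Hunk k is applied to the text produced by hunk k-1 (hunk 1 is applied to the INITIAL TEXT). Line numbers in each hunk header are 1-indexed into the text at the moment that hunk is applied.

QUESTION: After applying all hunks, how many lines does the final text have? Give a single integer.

Answer: 14

Derivation:
Hunk 1: at line 2 remove [zwfuz,bnat] add [stvtu,uop,iiae] -> 13 lines: nhfc eiu stvtu uop iiae dfbln lqs ybb zsah zrk gikuh wjwn lob
Hunk 2: at line 4 remove [dfbln] add [bdack,hrcty,pvif] -> 15 lines: nhfc eiu stvtu uop iiae bdack hrcty pvif lqs ybb zsah zrk gikuh wjwn lob
Hunk 3: at line 9 remove [ybb,zsah,zrk] add [vey,ufzru,lpeyt] -> 15 lines: nhfc eiu stvtu uop iiae bdack hrcty pvif lqs vey ufzru lpeyt gikuh wjwn lob
Hunk 4: at line 3 remove [uop,iiae,bdack] add [zpanf,chn] -> 14 lines: nhfc eiu stvtu zpanf chn hrcty pvif lqs vey ufzru lpeyt gikuh wjwn lob
Hunk 5: at line 8 remove [vey,ufzru] add [pdlf,kzad] -> 14 lines: nhfc eiu stvtu zpanf chn hrcty pvif lqs pdlf kzad lpeyt gikuh wjwn lob
Hunk 6: at line 6 remove [lqs] add [idjwn] -> 14 lines: nhfc eiu stvtu zpanf chn hrcty pvif idjwn pdlf kzad lpeyt gikuh wjwn lob
Hunk 7: at line 9 remove [kzad,lpeyt,gikuh] add [icthz,zwdjy,hddsa] -> 14 lines: nhfc eiu stvtu zpanf chn hrcty pvif idjwn pdlf icthz zwdjy hddsa wjwn lob
Final line count: 14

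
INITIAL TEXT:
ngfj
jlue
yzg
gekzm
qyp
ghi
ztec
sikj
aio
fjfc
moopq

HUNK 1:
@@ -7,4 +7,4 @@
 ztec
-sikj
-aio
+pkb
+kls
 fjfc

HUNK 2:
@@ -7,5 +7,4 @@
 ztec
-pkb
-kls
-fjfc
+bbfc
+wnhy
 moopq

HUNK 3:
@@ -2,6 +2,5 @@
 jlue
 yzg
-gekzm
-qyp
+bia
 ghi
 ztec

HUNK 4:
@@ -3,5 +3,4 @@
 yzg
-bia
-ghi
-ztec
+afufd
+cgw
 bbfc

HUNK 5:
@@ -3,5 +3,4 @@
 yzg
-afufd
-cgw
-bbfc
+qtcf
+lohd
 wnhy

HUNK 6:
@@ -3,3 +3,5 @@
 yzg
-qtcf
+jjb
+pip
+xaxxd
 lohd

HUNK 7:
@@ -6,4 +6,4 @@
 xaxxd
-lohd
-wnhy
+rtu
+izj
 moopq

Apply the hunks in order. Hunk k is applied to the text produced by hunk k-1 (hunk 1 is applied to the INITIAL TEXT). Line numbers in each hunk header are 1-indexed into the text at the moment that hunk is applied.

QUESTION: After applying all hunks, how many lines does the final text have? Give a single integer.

Answer: 9

Derivation:
Hunk 1: at line 7 remove [sikj,aio] add [pkb,kls] -> 11 lines: ngfj jlue yzg gekzm qyp ghi ztec pkb kls fjfc moopq
Hunk 2: at line 7 remove [pkb,kls,fjfc] add [bbfc,wnhy] -> 10 lines: ngfj jlue yzg gekzm qyp ghi ztec bbfc wnhy moopq
Hunk 3: at line 2 remove [gekzm,qyp] add [bia] -> 9 lines: ngfj jlue yzg bia ghi ztec bbfc wnhy moopq
Hunk 4: at line 3 remove [bia,ghi,ztec] add [afufd,cgw] -> 8 lines: ngfj jlue yzg afufd cgw bbfc wnhy moopq
Hunk 5: at line 3 remove [afufd,cgw,bbfc] add [qtcf,lohd] -> 7 lines: ngfj jlue yzg qtcf lohd wnhy moopq
Hunk 6: at line 3 remove [qtcf] add [jjb,pip,xaxxd] -> 9 lines: ngfj jlue yzg jjb pip xaxxd lohd wnhy moopq
Hunk 7: at line 6 remove [lohd,wnhy] add [rtu,izj] -> 9 lines: ngfj jlue yzg jjb pip xaxxd rtu izj moopq
Final line count: 9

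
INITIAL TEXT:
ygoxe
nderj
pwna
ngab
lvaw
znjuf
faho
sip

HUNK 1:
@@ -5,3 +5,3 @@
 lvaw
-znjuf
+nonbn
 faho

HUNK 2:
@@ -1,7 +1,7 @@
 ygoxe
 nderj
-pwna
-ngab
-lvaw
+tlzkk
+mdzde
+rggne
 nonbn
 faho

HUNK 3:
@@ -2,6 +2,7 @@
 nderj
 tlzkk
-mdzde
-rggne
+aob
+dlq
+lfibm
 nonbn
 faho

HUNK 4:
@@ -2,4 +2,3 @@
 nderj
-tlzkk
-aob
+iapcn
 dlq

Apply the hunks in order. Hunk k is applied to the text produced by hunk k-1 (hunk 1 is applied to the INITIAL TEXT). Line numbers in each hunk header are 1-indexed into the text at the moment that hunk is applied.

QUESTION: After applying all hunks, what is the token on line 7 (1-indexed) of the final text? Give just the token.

Hunk 1: at line 5 remove [znjuf] add [nonbn] -> 8 lines: ygoxe nderj pwna ngab lvaw nonbn faho sip
Hunk 2: at line 1 remove [pwna,ngab,lvaw] add [tlzkk,mdzde,rggne] -> 8 lines: ygoxe nderj tlzkk mdzde rggne nonbn faho sip
Hunk 3: at line 2 remove [mdzde,rggne] add [aob,dlq,lfibm] -> 9 lines: ygoxe nderj tlzkk aob dlq lfibm nonbn faho sip
Hunk 4: at line 2 remove [tlzkk,aob] add [iapcn] -> 8 lines: ygoxe nderj iapcn dlq lfibm nonbn faho sip
Final line 7: faho

Answer: faho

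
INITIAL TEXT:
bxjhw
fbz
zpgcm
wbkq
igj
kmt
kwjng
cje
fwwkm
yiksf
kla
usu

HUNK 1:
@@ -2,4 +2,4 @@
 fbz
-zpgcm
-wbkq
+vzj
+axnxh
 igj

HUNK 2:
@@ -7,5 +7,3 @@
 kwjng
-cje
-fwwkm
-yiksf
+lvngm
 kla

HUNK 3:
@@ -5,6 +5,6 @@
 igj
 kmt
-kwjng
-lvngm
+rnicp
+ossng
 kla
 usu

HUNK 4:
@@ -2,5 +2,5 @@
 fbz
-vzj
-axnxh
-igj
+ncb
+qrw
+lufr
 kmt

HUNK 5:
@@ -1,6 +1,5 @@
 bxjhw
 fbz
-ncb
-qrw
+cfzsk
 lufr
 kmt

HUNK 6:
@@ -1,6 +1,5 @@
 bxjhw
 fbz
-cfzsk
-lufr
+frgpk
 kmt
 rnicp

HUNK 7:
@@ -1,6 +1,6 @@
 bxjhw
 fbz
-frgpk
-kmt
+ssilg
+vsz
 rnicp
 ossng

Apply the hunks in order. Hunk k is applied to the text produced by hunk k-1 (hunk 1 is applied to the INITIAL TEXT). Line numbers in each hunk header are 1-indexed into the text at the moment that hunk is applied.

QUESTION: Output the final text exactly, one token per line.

Answer: bxjhw
fbz
ssilg
vsz
rnicp
ossng
kla
usu

Derivation:
Hunk 1: at line 2 remove [zpgcm,wbkq] add [vzj,axnxh] -> 12 lines: bxjhw fbz vzj axnxh igj kmt kwjng cje fwwkm yiksf kla usu
Hunk 2: at line 7 remove [cje,fwwkm,yiksf] add [lvngm] -> 10 lines: bxjhw fbz vzj axnxh igj kmt kwjng lvngm kla usu
Hunk 3: at line 5 remove [kwjng,lvngm] add [rnicp,ossng] -> 10 lines: bxjhw fbz vzj axnxh igj kmt rnicp ossng kla usu
Hunk 4: at line 2 remove [vzj,axnxh,igj] add [ncb,qrw,lufr] -> 10 lines: bxjhw fbz ncb qrw lufr kmt rnicp ossng kla usu
Hunk 5: at line 1 remove [ncb,qrw] add [cfzsk] -> 9 lines: bxjhw fbz cfzsk lufr kmt rnicp ossng kla usu
Hunk 6: at line 1 remove [cfzsk,lufr] add [frgpk] -> 8 lines: bxjhw fbz frgpk kmt rnicp ossng kla usu
Hunk 7: at line 1 remove [frgpk,kmt] add [ssilg,vsz] -> 8 lines: bxjhw fbz ssilg vsz rnicp ossng kla usu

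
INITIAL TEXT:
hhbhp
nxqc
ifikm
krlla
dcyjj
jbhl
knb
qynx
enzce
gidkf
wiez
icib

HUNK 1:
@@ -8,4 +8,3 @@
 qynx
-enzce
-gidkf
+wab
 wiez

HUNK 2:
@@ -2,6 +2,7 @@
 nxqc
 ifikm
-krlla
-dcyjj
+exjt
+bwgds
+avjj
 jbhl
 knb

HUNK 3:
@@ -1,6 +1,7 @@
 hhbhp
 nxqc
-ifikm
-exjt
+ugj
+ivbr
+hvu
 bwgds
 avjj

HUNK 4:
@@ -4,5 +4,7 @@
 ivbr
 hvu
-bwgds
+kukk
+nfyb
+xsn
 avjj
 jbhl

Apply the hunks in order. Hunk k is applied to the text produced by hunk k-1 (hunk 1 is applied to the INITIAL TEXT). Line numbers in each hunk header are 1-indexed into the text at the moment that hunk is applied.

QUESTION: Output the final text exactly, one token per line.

Hunk 1: at line 8 remove [enzce,gidkf] add [wab] -> 11 lines: hhbhp nxqc ifikm krlla dcyjj jbhl knb qynx wab wiez icib
Hunk 2: at line 2 remove [krlla,dcyjj] add [exjt,bwgds,avjj] -> 12 lines: hhbhp nxqc ifikm exjt bwgds avjj jbhl knb qynx wab wiez icib
Hunk 3: at line 1 remove [ifikm,exjt] add [ugj,ivbr,hvu] -> 13 lines: hhbhp nxqc ugj ivbr hvu bwgds avjj jbhl knb qynx wab wiez icib
Hunk 4: at line 4 remove [bwgds] add [kukk,nfyb,xsn] -> 15 lines: hhbhp nxqc ugj ivbr hvu kukk nfyb xsn avjj jbhl knb qynx wab wiez icib

Answer: hhbhp
nxqc
ugj
ivbr
hvu
kukk
nfyb
xsn
avjj
jbhl
knb
qynx
wab
wiez
icib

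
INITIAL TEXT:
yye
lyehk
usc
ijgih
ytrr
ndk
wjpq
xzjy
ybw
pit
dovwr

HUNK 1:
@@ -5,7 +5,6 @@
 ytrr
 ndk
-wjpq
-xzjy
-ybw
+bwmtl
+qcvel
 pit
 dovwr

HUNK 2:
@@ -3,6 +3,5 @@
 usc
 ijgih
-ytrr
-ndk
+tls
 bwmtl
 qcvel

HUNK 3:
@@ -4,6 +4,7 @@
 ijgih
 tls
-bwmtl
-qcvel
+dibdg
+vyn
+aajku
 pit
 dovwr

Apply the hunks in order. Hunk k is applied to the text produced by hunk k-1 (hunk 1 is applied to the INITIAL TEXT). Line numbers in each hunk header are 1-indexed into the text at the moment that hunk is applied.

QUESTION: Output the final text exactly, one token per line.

Hunk 1: at line 5 remove [wjpq,xzjy,ybw] add [bwmtl,qcvel] -> 10 lines: yye lyehk usc ijgih ytrr ndk bwmtl qcvel pit dovwr
Hunk 2: at line 3 remove [ytrr,ndk] add [tls] -> 9 lines: yye lyehk usc ijgih tls bwmtl qcvel pit dovwr
Hunk 3: at line 4 remove [bwmtl,qcvel] add [dibdg,vyn,aajku] -> 10 lines: yye lyehk usc ijgih tls dibdg vyn aajku pit dovwr

Answer: yye
lyehk
usc
ijgih
tls
dibdg
vyn
aajku
pit
dovwr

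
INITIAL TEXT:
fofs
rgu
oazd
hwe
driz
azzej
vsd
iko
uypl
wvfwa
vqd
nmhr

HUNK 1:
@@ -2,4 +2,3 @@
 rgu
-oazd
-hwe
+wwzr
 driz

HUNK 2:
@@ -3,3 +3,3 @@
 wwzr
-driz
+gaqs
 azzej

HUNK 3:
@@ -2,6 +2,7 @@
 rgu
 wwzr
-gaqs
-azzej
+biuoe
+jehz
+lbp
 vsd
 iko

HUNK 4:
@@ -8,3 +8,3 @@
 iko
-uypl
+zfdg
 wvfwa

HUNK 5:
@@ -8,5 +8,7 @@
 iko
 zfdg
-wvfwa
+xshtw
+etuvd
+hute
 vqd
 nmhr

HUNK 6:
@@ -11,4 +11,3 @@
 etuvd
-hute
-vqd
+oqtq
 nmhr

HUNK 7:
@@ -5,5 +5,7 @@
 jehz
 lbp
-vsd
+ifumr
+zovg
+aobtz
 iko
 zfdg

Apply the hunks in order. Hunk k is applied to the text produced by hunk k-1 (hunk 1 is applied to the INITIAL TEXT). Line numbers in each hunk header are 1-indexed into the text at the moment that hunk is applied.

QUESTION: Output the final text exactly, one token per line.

Hunk 1: at line 2 remove [oazd,hwe] add [wwzr] -> 11 lines: fofs rgu wwzr driz azzej vsd iko uypl wvfwa vqd nmhr
Hunk 2: at line 3 remove [driz] add [gaqs] -> 11 lines: fofs rgu wwzr gaqs azzej vsd iko uypl wvfwa vqd nmhr
Hunk 3: at line 2 remove [gaqs,azzej] add [biuoe,jehz,lbp] -> 12 lines: fofs rgu wwzr biuoe jehz lbp vsd iko uypl wvfwa vqd nmhr
Hunk 4: at line 8 remove [uypl] add [zfdg] -> 12 lines: fofs rgu wwzr biuoe jehz lbp vsd iko zfdg wvfwa vqd nmhr
Hunk 5: at line 8 remove [wvfwa] add [xshtw,etuvd,hute] -> 14 lines: fofs rgu wwzr biuoe jehz lbp vsd iko zfdg xshtw etuvd hute vqd nmhr
Hunk 6: at line 11 remove [hute,vqd] add [oqtq] -> 13 lines: fofs rgu wwzr biuoe jehz lbp vsd iko zfdg xshtw etuvd oqtq nmhr
Hunk 7: at line 5 remove [vsd] add [ifumr,zovg,aobtz] -> 15 lines: fofs rgu wwzr biuoe jehz lbp ifumr zovg aobtz iko zfdg xshtw etuvd oqtq nmhr

Answer: fofs
rgu
wwzr
biuoe
jehz
lbp
ifumr
zovg
aobtz
iko
zfdg
xshtw
etuvd
oqtq
nmhr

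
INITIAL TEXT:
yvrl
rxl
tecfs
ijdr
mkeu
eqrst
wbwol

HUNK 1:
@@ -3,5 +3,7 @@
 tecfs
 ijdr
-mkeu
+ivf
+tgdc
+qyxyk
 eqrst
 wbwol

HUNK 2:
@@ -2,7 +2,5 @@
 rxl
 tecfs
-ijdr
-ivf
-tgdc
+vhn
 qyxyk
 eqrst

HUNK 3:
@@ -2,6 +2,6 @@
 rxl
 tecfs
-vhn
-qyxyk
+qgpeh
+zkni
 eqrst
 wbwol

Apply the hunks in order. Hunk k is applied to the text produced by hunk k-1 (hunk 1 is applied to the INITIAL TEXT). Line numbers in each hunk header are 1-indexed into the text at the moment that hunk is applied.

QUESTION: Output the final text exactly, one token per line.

Answer: yvrl
rxl
tecfs
qgpeh
zkni
eqrst
wbwol

Derivation:
Hunk 1: at line 3 remove [mkeu] add [ivf,tgdc,qyxyk] -> 9 lines: yvrl rxl tecfs ijdr ivf tgdc qyxyk eqrst wbwol
Hunk 2: at line 2 remove [ijdr,ivf,tgdc] add [vhn] -> 7 lines: yvrl rxl tecfs vhn qyxyk eqrst wbwol
Hunk 3: at line 2 remove [vhn,qyxyk] add [qgpeh,zkni] -> 7 lines: yvrl rxl tecfs qgpeh zkni eqrst wbwol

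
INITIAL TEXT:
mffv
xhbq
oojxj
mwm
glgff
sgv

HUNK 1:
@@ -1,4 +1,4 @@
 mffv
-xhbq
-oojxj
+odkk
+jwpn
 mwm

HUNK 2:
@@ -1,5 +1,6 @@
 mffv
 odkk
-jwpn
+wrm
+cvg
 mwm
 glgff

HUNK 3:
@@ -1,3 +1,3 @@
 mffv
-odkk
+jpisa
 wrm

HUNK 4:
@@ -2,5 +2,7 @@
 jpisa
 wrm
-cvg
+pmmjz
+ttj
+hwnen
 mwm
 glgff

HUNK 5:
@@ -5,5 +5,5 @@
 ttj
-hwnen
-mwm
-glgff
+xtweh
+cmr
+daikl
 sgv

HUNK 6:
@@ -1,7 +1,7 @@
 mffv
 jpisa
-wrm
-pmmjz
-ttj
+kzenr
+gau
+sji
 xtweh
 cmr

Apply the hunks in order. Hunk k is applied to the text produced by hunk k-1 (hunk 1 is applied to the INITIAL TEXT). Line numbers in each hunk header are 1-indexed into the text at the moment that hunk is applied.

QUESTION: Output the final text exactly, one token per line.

Answer: mffv
jpisa
kzenr
gau
sji
xtweh
cmr
daikl
sgv

Derivation:
Hunk 1: at line 1 remove [xhbq,oojxj] add [odkk,jwpn] -> 6 lines: mffv odkk jwpn mwm glgff sgv
Hunk 2: at line 1 remove [jwpn] add [wrm,cvg] -> 7 lines: mffv odkk wrm cvg mwm glgff sgv
Hunk 3: at line 1 remove [odkk] add [jpisa] -> 7 lines: mffv jpisa wrm cvg mwm glgff sgv
Hunk 4: at line 2 remove [cvg] add [pmmjz,ttj,hwnen] -> 9 lines: mffv jpisa wrm pmmjz ttj hwnen mwm glgff sgv
Hunk 5: at line 5 remove [hwnen,mwm,glgff] add [xtweh,cmr,daikl] -> 9 lines: mffv jpisa wrm pmmjz ttj xtweh cmr daikl sgv
Hunk 6: at line 1 remove [wrm,pmmjz,ttj] add [kzenr,gau,sji] -> 9 lines: mffv jpisa kzenr gau sji xtweh cmr daikl sgv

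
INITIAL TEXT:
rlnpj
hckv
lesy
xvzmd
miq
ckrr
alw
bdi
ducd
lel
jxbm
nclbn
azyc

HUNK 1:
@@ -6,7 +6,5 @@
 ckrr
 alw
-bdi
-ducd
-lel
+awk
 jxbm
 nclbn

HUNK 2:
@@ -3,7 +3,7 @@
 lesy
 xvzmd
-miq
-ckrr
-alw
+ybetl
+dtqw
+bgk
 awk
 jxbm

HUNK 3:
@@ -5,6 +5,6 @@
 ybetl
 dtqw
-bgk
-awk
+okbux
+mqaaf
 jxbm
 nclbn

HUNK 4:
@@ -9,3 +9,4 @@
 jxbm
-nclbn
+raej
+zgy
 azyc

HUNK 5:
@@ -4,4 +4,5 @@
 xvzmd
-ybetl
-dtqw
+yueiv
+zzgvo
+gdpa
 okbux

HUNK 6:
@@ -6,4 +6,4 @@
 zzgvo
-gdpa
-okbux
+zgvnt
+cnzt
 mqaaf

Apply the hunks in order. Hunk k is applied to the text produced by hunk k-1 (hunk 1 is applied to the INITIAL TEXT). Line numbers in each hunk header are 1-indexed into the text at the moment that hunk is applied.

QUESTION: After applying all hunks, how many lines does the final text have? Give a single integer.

Answer: 13

Derivation:
Hunk 1: at line 6 remove [bdi,ducd,lel] add [awk] -> 11 lines: rlnpj hckv lesy xvzmd miq ckrr alw awk jxbm nclbn azyc
Hunk 2: at line 3 remove [miq,ckrr,alw] add [ybetl,dtqw,bgk] -> 11 lines: rlnpj hckv lesy xvzmd ybetl dtqw bgk awk jxbm nclbn azyc
Hunk 3: at line 5 remove [bgk,awk] add [okbux,mqaaf] -> 11 lines: rlnpj hckv lesy xvzmd ybetl dtqw okbux mqaaf jxbm nclbn azyc
Hunk 4: at line 9 remove [nclbn] add [raej,zgy] -> 12 lines: rlnpj hckv lesy xvzmd ybetl dtqw okbux mqaaf jxbm raej zgy azyc
Hunk 5: at line 4 remove [ybetl,dtqw] add [yueiv,zzgvo,gdpa] -> 13 lines: rlnpj hckv lesy xvzmd yueiv zzgvo gdpa okbux mqaaf jxbm raej zgy azyc
Hunk 6: at line 6 remove [gdpa,okbux] add [zgvnt,cnzt] -> 13 lines: rlnpj hckv lesy xvzmd yueiv zzgvo zgvnt cnzt mqaaf jxbm raej zgy azyc
Final line count: 13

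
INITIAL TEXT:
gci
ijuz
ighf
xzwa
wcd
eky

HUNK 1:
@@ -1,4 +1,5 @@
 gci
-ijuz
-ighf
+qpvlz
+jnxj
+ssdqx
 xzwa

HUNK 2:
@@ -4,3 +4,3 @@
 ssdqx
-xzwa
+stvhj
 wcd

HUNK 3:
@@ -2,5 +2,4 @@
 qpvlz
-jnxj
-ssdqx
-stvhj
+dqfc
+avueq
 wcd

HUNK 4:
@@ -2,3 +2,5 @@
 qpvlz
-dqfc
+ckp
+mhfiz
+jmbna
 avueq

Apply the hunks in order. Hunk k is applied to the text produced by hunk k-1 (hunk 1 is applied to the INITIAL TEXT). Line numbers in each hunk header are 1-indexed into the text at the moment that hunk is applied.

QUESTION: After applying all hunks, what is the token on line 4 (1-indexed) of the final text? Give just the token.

Hunk 1: at line 1 remove [ijuz,ighf] add [qpvlz,jnxj,ssdqx] -> 7 lines: gci qpvlz jnxj ssdqx xzwa wcd eky
Hunk 2: at line 4 remove [xzwa] add [stvhj] -> 7 lines: gci qpvlz jnxj ssdqx stvhj wcd eky
Hunk 3: at line 2 remove [jnxj,ssdqx,stvhj] add [dqfc,avueq] -> 6 lines: gci qpvlz dqfc avueq wcd eky
Hunk 4: at line 2 remove [dqfc] add [ckp,mhfiz,jmbna] -> 8 lines: gci qpvlz ckp mhfiz jmbna avueq wcd eky
Final line 4: mhfiz

Answer: mhfiz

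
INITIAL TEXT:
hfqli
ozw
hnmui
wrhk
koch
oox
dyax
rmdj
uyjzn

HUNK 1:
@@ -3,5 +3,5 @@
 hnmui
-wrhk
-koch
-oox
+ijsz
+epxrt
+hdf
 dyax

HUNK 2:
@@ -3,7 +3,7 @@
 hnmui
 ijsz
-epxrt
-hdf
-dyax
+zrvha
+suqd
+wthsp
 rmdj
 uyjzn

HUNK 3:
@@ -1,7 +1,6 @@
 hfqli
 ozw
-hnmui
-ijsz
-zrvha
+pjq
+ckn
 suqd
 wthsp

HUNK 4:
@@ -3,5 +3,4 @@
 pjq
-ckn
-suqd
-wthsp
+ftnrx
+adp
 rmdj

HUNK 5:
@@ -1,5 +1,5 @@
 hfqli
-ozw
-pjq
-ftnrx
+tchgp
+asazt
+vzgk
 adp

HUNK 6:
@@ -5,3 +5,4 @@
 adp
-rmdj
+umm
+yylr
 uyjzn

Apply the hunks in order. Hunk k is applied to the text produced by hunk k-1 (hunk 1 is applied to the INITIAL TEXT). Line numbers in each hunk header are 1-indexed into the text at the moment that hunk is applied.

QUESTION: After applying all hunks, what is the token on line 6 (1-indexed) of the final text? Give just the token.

Hunk 1: at line 3 remove [wrhk,koch,oox] add [ijsz,epxrt,hdf] -> 9 lines: hfqli ozw hnmui ijsz epxrt hdf dyax rmdj uyjzn
Hunk 2: at line 3 remove [epxrt,hdf,dyax] add [zrvha,suqd,wthsp] -> 9 lines: hfqli ozw hnmui ijsz zrvha suqd wthsp rmdj uyjzn
Hunk 3: at line 1 remove [hnmui,ijsz,zrvha] add [pjq,ckn] -> 8 lines: hfqli ozw pjq ckn suqd wthsp rmdj uyjzn
Hunk 4: at line 3 remove [ckn,suqd,wthsp] add [ftnrx,adp] -> 7 lines: hfqli ozw pjq ftnrx adp rmdj uyjzn
Hunk 5: at line 1 remove [ozw,pjq,ftnrx] add [tchgp,asazt,vzgk] -> 7 lines: hfqli tchgp asazt vzgk adp rmdj uyjzn
Hunk 6: at line 5 remove [rmdj] add [umm,yylr] -> 8 lines: hfqli tchgp asazt vzgk adp umm yylr uyjzn
Final line 6: umm

Answer: umm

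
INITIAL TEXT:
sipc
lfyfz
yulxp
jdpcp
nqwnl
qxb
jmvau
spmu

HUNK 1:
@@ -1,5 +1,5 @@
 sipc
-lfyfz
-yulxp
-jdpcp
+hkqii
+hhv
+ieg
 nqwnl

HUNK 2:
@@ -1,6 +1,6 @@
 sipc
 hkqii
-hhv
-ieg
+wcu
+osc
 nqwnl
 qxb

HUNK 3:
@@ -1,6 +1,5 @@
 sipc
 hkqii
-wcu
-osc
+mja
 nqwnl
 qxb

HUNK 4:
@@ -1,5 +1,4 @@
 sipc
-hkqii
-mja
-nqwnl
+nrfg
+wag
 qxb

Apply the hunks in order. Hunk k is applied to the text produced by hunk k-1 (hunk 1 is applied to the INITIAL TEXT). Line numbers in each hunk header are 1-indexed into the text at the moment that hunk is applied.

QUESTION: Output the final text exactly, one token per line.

Answer: sipc
nrfg
wag
qxb
jmvau
spmu

Derivation:
Hunk 1: at line 1 remove [lfyfz,yulxp,jdpcp] add [hkqii,hhv,ieg] -> 8 lines: sipc hkqii hhv ieg nqwnl qxb jmvau spmu
Hunk 2: at line 1 remove [hhv,ieg] add [wcu,osc] -> 8 lines: sipc hkqii wcu osc nqwnl qxb jmvau spmu
Hunk 3: at line 1 remove [wcu,osc] add [mja] -> 7 lines: sipc hkqii mja nqwnl qxb jmvau spmu
Hunk 4: at line 1 remove [hkqii,mja,nqwnl] add [nrfg,wag] -> 6 lines: sipc nrfg wag qxb jmvau spmu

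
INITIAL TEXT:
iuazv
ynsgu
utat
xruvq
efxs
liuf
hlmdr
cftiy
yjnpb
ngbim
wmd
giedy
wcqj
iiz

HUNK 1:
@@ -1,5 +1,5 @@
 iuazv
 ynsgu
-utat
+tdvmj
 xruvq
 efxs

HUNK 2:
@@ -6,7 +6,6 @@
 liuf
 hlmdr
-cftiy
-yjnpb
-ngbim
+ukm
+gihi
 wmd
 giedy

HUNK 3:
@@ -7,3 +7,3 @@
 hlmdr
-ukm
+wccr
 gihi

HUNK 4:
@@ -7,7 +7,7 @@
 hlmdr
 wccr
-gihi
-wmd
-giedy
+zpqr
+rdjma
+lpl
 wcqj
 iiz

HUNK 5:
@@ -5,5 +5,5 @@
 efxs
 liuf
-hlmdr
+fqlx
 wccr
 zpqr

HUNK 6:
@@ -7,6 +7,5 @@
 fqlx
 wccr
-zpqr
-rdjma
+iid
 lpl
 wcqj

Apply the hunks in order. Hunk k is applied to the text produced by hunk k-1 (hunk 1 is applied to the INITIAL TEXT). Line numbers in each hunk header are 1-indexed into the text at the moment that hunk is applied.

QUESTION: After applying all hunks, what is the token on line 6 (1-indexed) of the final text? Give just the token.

Answer: liuf

Derivation:
Hunk 1: at line 1 remove [utat] add [tdvmj] -> 14 lines: iuazv ynsgu tdvmj xruvq efxs liuf hlmdr cftiy yjnpb ngbim wmd giedy wcqj iiz
Hunk 2: at line 6 remove [cftiy,yjnpb,ngbim] add [ukm,gihi] -> 13 lines: iuazv ynsgu tdvmj xruvq efxs liuf hlmdr ukm gihi wmd giedy wcqj iiz
Hunk 3: at line 7 remove [ukm] add [wccr] -> 13 lines: iuazv ynsgu tdvmj xruvq efxs liuf hlmdr wccr gihi wmd giedy wcqj iiz
Hunk 4: at line 7 remove [gihi,wmd,giedy] add [zpqr,rdjma,lpl] -> 13 lines: iuazv ynsgu tdvmj xruvq efxs liuf hlmdr wccr zpqr rdjma lpl wcqj iiz
Hunk 5: at line 5 remove [hlmdr] add [fqlx] -> 13 lines: iuazv ynsgu tdvmj xruvq efxs liuf fqlx wccr zpqr rdjma lpl wcqj iiz
Hunk 6: at line 7 remove [zpqr,rdjma] add [iid] -> 12 lines: iuazv ynsgu tdvmj xruvq efxs liuf fqlx wccr iid lpl wcqj iiz
Final line 6: liuf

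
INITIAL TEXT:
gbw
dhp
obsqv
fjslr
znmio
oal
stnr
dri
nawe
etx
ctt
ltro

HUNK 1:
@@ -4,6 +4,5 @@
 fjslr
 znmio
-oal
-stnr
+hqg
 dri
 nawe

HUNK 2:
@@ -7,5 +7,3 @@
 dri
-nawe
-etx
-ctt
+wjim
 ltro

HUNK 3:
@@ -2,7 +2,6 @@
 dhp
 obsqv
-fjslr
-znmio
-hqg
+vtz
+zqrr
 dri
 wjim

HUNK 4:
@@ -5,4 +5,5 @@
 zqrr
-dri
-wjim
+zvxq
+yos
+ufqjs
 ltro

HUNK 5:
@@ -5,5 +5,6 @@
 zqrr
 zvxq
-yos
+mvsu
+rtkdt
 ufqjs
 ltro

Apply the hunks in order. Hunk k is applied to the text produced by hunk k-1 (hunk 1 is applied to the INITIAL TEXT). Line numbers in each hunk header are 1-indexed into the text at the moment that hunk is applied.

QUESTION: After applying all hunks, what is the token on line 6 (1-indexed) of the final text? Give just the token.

Hunk 1: at line 4 remove [oal,stnr] add [hqg] -> 11 lines: gbw dhp obsqv fjslr znmio hqg dri nawe etx ctt ltro
Hunk 2: at line 7 remove [nawe,etx,ctt] add [wjim] -> 9 lines: gbw dhp obsqv fjslr znmio hqg dri wjim ltro
Hunk 3: at line 2 remove [fjslr,znmio,hqg] add [vtz,zqrr] -> 8 lines: gbw dhp obsqv vtz zqrr dri wjim ltro
Hunk 4: at line 5 remove [dri,wjim] add [zvxq,yos,ufqjs] -> 9 lines: gbw dhp obsqv vtz zqrr zvxq yos ufqjs ltro
Hunk 5: at line 5 remove [yos] add [mvsu,rtkdt] -> 10 lines: gbw dhp obsqv vtz zqrr zvxq mvsu rtkdt ufqjs ltro
Final line 6: zvxq

Answer: zvxq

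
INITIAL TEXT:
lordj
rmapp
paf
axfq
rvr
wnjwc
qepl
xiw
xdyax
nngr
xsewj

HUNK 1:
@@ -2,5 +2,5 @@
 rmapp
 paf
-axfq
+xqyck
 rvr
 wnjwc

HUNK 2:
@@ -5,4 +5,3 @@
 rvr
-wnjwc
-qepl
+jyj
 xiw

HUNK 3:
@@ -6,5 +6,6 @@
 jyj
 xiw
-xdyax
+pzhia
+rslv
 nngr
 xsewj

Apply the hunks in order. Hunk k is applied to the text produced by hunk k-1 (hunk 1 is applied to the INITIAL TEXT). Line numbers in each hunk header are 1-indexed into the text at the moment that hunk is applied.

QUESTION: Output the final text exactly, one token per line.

Answer: lordj
rmapp
paf
xqyck
rvr
jyj
xiw
pzhia
rslv
nngr
xsewj

Derivation:
Hunk 1: at line 2 remove [axfq] add [xqyck] -> 11 lines: lordj rmapp paf xqyck rvr wnjwc qepl xiw xdyax nngr xsewj
Hunk 2: at line 5 remove [wnjwc,qepl] add [jyj] -> 10 lines: lordj rmapp paf xqyck rvr jyj xiw xdyax nngr xsewj
Hunk 3: at line 6 remove [xdyax] add [pzhia,rslv] -> 11 lines: lordj rmapp paf xqyck rvr jyj xiw pzhia rslv nngr xsewj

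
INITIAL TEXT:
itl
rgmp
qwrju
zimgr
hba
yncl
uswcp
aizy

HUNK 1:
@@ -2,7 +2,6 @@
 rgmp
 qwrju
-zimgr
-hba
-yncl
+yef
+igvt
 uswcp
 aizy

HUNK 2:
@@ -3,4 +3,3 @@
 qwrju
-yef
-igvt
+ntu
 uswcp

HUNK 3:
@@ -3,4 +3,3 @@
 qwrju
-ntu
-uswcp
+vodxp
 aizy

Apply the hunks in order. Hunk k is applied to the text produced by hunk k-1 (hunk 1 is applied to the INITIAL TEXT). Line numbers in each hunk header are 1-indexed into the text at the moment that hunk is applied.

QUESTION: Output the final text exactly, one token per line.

Answer: itl
rgmp
qwrju
vodxp
aizy

Derivation:
Hunk 1: at line 2 remove [zimgr,hba,yncl] add [yef,igvt] -> 7 lines: itl rgmp qwrju yef igvt uswcp aizy
Hunk 2: at line 3 remove [yef,igvt] add [ntu] -> 6 lines: itl rgmp qwrju ntu uswcp aizy
Hunk 3: at line 3 remove [ntu,uswcp] add [vodxp] -> 5 lines: itl rgmp qwrju vodxp aizy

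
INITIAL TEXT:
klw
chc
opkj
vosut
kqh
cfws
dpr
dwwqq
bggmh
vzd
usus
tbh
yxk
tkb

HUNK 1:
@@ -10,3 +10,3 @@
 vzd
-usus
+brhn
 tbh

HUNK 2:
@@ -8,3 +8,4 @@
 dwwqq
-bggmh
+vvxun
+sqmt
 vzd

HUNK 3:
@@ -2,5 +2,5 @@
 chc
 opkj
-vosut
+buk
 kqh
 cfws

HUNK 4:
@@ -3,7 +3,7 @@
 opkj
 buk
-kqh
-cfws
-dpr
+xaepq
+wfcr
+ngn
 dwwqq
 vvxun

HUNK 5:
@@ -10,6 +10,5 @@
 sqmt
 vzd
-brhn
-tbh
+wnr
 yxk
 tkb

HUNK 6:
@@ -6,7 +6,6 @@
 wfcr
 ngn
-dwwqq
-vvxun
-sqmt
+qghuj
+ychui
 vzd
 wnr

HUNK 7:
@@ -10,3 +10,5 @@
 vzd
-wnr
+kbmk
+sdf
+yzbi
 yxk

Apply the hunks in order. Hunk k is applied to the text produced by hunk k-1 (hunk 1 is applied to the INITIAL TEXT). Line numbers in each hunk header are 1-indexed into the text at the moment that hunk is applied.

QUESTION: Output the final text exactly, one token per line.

Answer: klw
chc
opkj
buk
xaepq
wfcr
ngn
qghuj
ychui
vzd
kbmk
sdf
yzbi
yxk
tkb

Derivation:
Hunk 1: at line 10 remove [usus] add [brhn] -> 14 lines: klw chc opkj vosut kqh cfws dpr dwwqq bggmh vzd brhn tbh yxk tkb
Hunk 2: at line 8 remove [bggmh] add [vvxun,sqmt] -> 15 lines: klw chc opkj vosut kqh cfws dpr dwwqq vvxun sqmt vzd brhn tbh yxk tkb
Hunk 3: at line 2 remove [vosut] add [buk] -> 15 lines: klw chc opkj buk kqh cfws dpr dwwqq vvxun sqmt vzd brhn tbh yxk tkb
Hunk 4: at line 3 remove [kqh,cfws,dpr] add [xaepq,wfcr,ngn] -> 15 lines: klw chc opkj buk xaepq wfcr ngn dwwqq vvxun sqmt vzd brhn tbh yxk tkb
Hunk 5: at line 10 remove [brhn,tbh] add [wnr] -> 14 lines: klw chc opkj buk xaepq wfcr ngn dwwqq vvxun sqmt vzd wnr yxk tkb
Hunk 6: at line 6 remove [dwwqq,vvxun,sqmt] add [qghuj,ychui] -> 13 lines: klw chc opkj buk xaepq wfcr ngn qghuj ychui vzd wnr yxk tkb
Hunk 7: at line 10 remove [wnr] add [kbmk,sdf,yzbi] -> 15 lines: klw chc opkj buk xaepq wfcr ngn qghuj ychui vzd kbmk sdf yzbi yxk tkb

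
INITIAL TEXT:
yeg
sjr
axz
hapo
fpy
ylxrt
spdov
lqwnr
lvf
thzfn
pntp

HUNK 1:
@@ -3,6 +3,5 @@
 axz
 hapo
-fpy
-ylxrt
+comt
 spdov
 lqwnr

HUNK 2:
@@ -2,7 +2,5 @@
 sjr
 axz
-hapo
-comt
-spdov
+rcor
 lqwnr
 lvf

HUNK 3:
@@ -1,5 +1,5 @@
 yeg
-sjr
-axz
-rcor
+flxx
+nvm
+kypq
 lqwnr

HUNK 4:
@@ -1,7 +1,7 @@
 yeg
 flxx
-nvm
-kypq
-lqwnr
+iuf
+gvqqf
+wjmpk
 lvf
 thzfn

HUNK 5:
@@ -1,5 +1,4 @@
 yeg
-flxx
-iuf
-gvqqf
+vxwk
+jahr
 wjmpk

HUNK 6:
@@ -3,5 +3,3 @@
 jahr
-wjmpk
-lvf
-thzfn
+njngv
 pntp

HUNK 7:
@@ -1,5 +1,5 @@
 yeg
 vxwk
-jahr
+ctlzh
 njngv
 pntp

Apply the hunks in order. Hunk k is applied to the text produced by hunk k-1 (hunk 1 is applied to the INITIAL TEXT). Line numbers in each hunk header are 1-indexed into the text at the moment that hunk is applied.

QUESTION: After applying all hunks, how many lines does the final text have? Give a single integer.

Answer: 5

Derivation:
Hunk 1: at line 3 remove [fpy,ylxrt] add [comt] -> 10 lines: yeg sjr axz hapo comt spdov lqwnr lvf thzfn pntp
Hunk 2: at line 2 remove [hapo,comt,spdov] add [rcor] -> 8 lines: yeg sjr axz rcor lqwnr lvf thzfn pntp
Hunk 3: at line 1 remove [sjr,axz,rcor] add [flxx,nvm,kypq] -> 8 lines: yeg flxx nvm kypq lqwnr lvf thzfn pntp
Hunk 4: at line 1 remove [nvm,kypq,lqwnr] add [iuf,gvqqf,wjmpk] -> 8 lines: yeg flxx iuf gvqqf wjmpk lvf thzfn pntp
Hunk 5: at line 1 remove [flxx,iuf,gvqqf] add [vxwk,jahr] -> 7 lines: yeg vxwk jahr wjmpk lvf thzfn pntp
Hunk 6: at line 3 remove [wjmpk,lvf,thzfn] add [njngv] -> 5 lines: yeg vxwk jahr njngv pntp
Hunk 7: at line 1 remove [jahr] add [ctlzh] -> 5 lines: yeg vxwk ctlzh njngv pntp
Final line count: 5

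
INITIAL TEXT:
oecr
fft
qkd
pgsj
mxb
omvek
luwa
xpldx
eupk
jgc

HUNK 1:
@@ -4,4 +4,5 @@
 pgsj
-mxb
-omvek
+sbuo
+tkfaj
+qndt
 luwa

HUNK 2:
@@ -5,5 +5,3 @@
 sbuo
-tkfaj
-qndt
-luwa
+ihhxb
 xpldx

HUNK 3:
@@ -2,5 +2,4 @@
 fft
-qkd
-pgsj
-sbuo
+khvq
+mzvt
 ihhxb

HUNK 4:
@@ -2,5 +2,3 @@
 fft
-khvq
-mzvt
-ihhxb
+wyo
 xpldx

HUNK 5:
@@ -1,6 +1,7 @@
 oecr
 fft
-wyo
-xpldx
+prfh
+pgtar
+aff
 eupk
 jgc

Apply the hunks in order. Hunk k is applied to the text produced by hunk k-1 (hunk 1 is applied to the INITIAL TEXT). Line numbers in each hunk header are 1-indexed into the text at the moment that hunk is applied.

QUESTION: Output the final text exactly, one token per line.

Answer: oecr
fft
prfh
pgtar
aff
eupk
jgc

Derivation:
Hunk 1: at line 4 remove [mxb,omvek] add [sbuo,tkfaj,qndt] -> 11 lines: oecr fft qkd pgsj sbuo tkfaj qndt luwa xpldx eupk jgc
Hunk 2: at line 5 remove [tkfaj,qndt,luwa] add [ihhxb] -> 9 lines: oecr fft qkd pgsj sbuo ihhxb xpldx eupk jgc
Hunk 3: at line 2 remove [qkd,pgsj,sbuo] add [khvq,mzvt] -> 8 lines: oecr fft khvq mzvt ihhxb xpldx eupk jgc
Hunk 4: at line 2 remove [khvq,mzvt,ihhxb] add [wyo] -> 6 lines: oecr fft wyo xpldx eupk jgc
Hunk 5: at line 1 remove [wyo,xpldx] add [prfh,pgtar,aff] -> 7 lines: oecr fft prfh pgtar aff eupk jgc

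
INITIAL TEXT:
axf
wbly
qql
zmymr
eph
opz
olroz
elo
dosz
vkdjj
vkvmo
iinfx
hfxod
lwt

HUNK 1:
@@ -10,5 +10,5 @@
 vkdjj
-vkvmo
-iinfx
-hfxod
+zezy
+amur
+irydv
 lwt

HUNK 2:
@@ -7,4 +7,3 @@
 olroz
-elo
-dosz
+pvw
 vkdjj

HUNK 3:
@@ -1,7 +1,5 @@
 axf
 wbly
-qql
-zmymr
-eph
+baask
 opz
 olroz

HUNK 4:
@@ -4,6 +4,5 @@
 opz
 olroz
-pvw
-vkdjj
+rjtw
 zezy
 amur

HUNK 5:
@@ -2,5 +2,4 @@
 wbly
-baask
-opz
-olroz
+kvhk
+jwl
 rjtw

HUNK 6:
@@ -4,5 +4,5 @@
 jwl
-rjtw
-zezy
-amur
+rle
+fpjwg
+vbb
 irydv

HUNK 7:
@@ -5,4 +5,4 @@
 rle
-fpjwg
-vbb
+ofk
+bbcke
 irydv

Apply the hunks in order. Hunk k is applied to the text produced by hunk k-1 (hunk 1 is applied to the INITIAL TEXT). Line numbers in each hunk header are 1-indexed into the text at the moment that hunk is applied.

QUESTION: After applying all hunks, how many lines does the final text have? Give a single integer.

Hunk 1: at line 10 remove [vkvmo,iinfx,hfxod] add [zezy,amur,irydv] -> 14 lines: axf wbly qql zmymr eph opz olroz elo dosz vkdjj zezy amur irydv lwt
Hunk 2: at line 7 remove [elo,dosz] add [pvw] -> 13 lines: axf wbly qql zmymr eph opz olroz pvw vkdjj zezy amur irydv lwt
Hunk 3: at line 1 remove [qql,zmymr,eph] add [baask] -> 11 lines: axf wbly baask opz olroz pvw vkdjj zezy amur irydv lwt
Hunk 4: at line 4 remove [pvw,vkdjj] add [rjtw] -> 10 lines: axf wbly baask opz olroz rjtw zezy amur irydv lwt
Hunk 5: at line 2 remove [baask,opz,olroz] add [kvhk,jwl] -> 9 lines: axf wbly kvhk jwl rjtw zezy amur irydv lwt
Hunk 6: at line 4 remove [rjtw,zezy,amur] add [rle,fpjwg,vbb] -> 9 lines: axf wbly kvhk jwl rle fpjwg vbb irydv lwt
Hunk 7: at line 5 remove [fpjwg,vbb] add [ofk,bbcke] -> 9 lines: axf wbly kvhk jwl rle ofk bbcke irydv lwt
Final line count: 9

Answer: 9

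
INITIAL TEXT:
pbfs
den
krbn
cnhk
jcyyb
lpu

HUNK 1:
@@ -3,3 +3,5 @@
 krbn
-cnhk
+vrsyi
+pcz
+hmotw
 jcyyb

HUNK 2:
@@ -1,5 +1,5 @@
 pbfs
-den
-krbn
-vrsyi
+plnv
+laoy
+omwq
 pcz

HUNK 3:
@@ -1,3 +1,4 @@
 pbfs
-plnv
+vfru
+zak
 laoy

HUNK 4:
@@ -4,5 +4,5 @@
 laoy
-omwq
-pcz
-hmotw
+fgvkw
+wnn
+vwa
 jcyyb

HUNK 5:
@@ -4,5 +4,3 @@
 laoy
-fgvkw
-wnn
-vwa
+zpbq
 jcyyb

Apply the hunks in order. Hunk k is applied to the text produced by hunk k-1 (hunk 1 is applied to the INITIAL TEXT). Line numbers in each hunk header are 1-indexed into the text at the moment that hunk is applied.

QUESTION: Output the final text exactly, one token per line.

Hunk 1: at line 3 remove [cnhk] add [vrsyi,pcz,hmotw] -> 8 lines: pbfs den krbn vrsyi pcz hmotw jcyyb lpu
Hunk 2: at line 1 remove [den,krbn,vrsyi] add [plnv,laoy,omwq] -> 8 lines: pbfs plnv laoy omwq pcz hmotw jcyyb lpu
Hunk 3: at line 1 remove [plnv] add [vfru,zak] -> 9 lines: pbfs vfru zak laoy omwq pcz hmotw jcyyb lpu
Hunk 4: at line 4 remove [omwq,pcz,hmotw] add [fgvkw,wnn,vwa] -> 9 lines: pbfs vfru zak laoy fgvkw wnn vwa jcyyb lpu
Hunk 5: at line 4 remove [fgvkw,wnn,vwa] add [zpbq] -> 7 lines: pbfs vfru zak laoy zpbq jcyyb lpu

Answer: pbfs
vfru
zak
laoy
zpbq
jcyyb
lpu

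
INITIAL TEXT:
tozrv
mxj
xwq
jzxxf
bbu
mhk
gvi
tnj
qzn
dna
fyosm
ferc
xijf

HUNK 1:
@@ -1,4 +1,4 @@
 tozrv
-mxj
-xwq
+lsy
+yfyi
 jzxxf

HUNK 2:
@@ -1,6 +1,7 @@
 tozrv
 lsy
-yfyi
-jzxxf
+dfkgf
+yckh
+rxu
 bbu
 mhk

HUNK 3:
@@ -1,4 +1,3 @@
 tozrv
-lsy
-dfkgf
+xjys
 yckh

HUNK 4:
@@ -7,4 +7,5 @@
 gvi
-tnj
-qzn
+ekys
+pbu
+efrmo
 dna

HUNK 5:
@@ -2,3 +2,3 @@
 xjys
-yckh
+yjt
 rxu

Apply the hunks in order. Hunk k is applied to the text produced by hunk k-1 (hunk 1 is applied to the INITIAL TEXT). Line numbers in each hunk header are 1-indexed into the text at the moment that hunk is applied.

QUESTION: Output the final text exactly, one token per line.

Answer: tozrv
xjys
yjt
rxu
bbu
mhk
gvi
ekys
pbu
efrmo
dna
fyosm
ferc
xijf

Derivation:
Hunk 1: at line 1 remove [mxj,xwq] add [lsy,yfyi] -> 13 lines: tozrv lsy yfyi jzxxf bbu mhk gvi tnj qzn dna fyosm ferc xijf
Hunk 2: at line 1 remove [yfyi,jzxxf] add [dfkgf,yckh,rxu] -> 14 lines: tozrv lsy dfkgf yckh rxu bbu mhk gvi tnj qzn dna fyosm ferc xijf
Hunk 3: at line 1 remove [lsy,dfkgf] add [xjys] -> 13 lines: tozrv xjys yckh rxu bbu mhk gvi tnj qzn dna fyosm ferc xijf
Hunk 4: at line 7 remove [tnj,qzn] add [ekys,pbu,efrmo] -> 14 lines: tozrv xjys yckh rxu bbu mhk gvi ekys pbu efrmo dna fyosm ferc xijf
Hunk 5: at line 2 remove [yckh] add [yjt] -> 14 lines: tozrv xjys yjt rxu bbu mhk gvi ekys pbu efrmo dna fyosm ferc xijf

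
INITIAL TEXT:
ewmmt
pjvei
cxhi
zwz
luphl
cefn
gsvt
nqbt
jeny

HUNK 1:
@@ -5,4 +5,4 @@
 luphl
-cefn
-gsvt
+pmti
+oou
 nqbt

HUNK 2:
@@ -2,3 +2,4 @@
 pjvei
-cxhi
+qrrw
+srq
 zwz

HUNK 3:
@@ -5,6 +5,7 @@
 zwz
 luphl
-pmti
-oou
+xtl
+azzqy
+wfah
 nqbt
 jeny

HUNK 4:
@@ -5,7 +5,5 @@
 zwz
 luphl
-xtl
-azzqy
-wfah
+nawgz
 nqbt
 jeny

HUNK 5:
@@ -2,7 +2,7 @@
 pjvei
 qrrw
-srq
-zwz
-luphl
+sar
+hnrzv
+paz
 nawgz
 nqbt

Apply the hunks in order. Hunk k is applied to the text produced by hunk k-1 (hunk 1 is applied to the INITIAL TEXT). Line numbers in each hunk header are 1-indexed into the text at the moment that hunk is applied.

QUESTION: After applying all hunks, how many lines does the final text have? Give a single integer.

Answer: 9

Derivation:
Hunk 1: at line 5 remove [cefn,gsvt] add [pmti,oou] -> 9 lines: ewmmt pjvei cxhi zwz luphl pmti oou nqbt jeny
Hunk 2: at line 2 remove [cxhi] add [qrrw,srq] -> 10 lines: ewmmt pjvei qrrw srq zwz luphl pmti oou nqbt jeny
Hunk 3: at line 5 remove [pmti,oou] add [xtl,azzqy,wfah] -> 11 lines: ewmmt pjvei qrrw srq zwz luphl xtl azzqy wfah nqbt jeny
Hunk 4: at line 5 remove [xtl,azzqy,wfah] add [nawgz] -> 9 lines: ewmmt pjvei qrrw srq zwz luphl nawgz nqbt jeny
Hunk 5: at line 2 remove [srq,zwz,luphl] add [sar,hnrzv,paz] -> 9 lines: ewmmt pjvei qrrw sar hnrzv paz nawgz nqbt jeny
Final line count: 9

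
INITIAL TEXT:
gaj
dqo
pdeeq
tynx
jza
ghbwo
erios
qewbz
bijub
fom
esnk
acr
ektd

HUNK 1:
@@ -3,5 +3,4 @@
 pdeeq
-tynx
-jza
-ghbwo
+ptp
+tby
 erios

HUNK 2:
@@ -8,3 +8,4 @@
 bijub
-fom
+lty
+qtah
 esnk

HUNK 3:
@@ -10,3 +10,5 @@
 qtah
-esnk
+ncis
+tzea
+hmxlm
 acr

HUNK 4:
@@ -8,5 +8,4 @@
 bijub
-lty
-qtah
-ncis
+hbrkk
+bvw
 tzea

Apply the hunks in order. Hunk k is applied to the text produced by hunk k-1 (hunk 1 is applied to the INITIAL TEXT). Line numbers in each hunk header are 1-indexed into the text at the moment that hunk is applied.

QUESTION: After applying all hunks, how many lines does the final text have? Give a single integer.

Hunk 1: at line 3 remove [tynx,jza,ghbwo] add [ptp,tby] -> 12 lines: gaj dqo pdeeq ptp tby erios qewbz bijub fom esnk acr ektd
Hunk 2: at line 8 remove [fom] add [lty,qtah] -> 13 lines: gaj dqo pdeeq ptp tby erios qewbz bijub lty qtah esnk acr ektd
Hunk 3: at line 10 remove [esnk] add [ncis,tzea,hmxlm] -> 15 lines: gaj dqo pdeeq ptp tby erios qewbz bijub lty qtah ncis tzea hmxlm acr ektd
Hunk 4: at line 8 remove [lty,qtah,ncis] add [hbrkk,bvw] -> 14 lines: gaj dqo pdeeq ptp tby erios qewbz bijub hbrkk bvw tzea hmxlm acr ektd
Final line count: 14

Answer: 14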